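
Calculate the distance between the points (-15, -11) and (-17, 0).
Using the distance formula: d = sqrt((x₂-x₁)² + (y₂-y₁)²)
dx = (-17) - (-15) = -2
dy = 0 - (-11) = 11
d = sqrt((-2)² + 11²) = sqrt(4 + 121) = sqrt(125) = 11.18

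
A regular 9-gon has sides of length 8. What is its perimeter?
Perimeter = number of sides * side length
Perimeter = 9 * 8
Perimeter = 72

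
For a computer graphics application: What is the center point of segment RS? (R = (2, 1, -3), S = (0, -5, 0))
Midpoint = ((2+0)/2, (1-5)/2, (-3+0)/2) = (1, -2, -1.5)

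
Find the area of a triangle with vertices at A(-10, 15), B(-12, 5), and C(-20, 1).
Using the coordinate formula: Area = (1/2)|x₁(y₂-y₃) + x₂(y₃-y₁) + x₃(y₁-y₂)|
Area = (1/2)|(-10)(5-1) + (-12)(1-15) + (-20)(15-5)|
Area = (1/2)|(-10)*4 + (-12)*(-14) + (-20)*10|
Area = (1/2)|(-40) + 168 + (-200)|
Area = (1/2)*72 = 36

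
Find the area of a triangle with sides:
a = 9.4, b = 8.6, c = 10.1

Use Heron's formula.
s = (a+b+c)/2 = (9.4+8.6+10.1)/2 = 14.05
A = √(s(s-a)(s-b)(s-c)) = √(14.05·4.65·5.45·3.95)
A = √1406.45 = 37.5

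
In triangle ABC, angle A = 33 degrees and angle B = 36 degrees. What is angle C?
Sum of angles in a triangle = 180 degrees
Third angle = 180 - 33 - 36
Third angle = 111 degrees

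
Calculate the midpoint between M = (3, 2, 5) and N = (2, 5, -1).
Midpoint = ((3+2)/2, (2+5)/2, (5-1)/2) = (2.5, 3.5, 2)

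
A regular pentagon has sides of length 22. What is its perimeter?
Perimeter = number of sides * side length
Perimeter = 5 * 22
Perimeter = 110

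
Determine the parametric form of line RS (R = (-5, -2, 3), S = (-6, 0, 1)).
Direction vector d = S - R = (-1, 2, -2)
x = -5 - t, y = -2 + 2t, z = 3 - 2t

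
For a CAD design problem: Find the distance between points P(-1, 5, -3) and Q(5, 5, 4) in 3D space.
d = √[(6)² + (0)² + (7)²] = √85 = 9.22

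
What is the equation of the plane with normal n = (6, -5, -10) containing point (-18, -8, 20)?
d = n·P = (6)(-18) + (-5)(-8) + (-10)(20) = -268
Plane: 6x - 5y - 10z = -268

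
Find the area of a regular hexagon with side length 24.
For a regular 6-gon with side length s = 24:
Apothem a = s / (2*tan(pi/6)) = 24 / (2*tan(pi/6)) ≈ 20.7846
Perimeter P = 6 * 24 = 144
Area = (1/2) * P * a = (1/2) * 144 * 20.7846 = 1496.49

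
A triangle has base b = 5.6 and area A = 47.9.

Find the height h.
A = ½bh  →  h = 2A/b
h = 2·47.9/5.6 = 17.11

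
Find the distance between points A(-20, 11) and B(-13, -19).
Using the distance formula: d = sqrt((x₂-x₁)² + (y₂-y₁)²)
dx = (-13) - (-20) = 7
dy = (-19) - 11 = -30
d = sqrt(7² + (-30)²) = sqrt(49 + 900) = sqrt(949) = 30.81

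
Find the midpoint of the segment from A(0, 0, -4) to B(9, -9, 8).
Midpoint = ((0+9)/2, (0-9)/2, (-4+8)/2) = (4.5, -4.5, 2)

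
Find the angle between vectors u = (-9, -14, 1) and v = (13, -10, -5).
u·v = 18, |u|² = 278, |v|² = 294
cos θ = 18/√81732 ≈ 0.06296
θ ≈ 86.39°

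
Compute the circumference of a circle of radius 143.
Circumference = 2 * pi * r
Circumference = 2 * pi * 143
Circumference = 898.50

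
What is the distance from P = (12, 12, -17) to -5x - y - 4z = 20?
d = |(-5)(12) + (-1)(12) + (-4)(-17) - (20)| / √((-5)² + (-1)² + (-4)²) = 24/√42 = 3.703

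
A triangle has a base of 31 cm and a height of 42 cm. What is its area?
Area = (1/2) * base * height
Area = (1/2) * 31 * 42
Area = 651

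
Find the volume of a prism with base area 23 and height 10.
Volume = base area * height
Volume = 23 * 10
Volume = 230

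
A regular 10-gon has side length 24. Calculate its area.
For a regular 10-gon with side length s = 24:
Apothem a = s / (2*tan(pi/10)) = 24 / (2*tan(pi/10)) ≈ 36.9322
Perimeter P = 10 * 24 = 240
Area = (1/2) * P * a = (1/2) * 240 * 36.9322 = 4431.86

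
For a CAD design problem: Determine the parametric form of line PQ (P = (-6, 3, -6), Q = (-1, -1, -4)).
Direction vector d = Q - P = (5, -4, 2)
x = -6 + 5t, y = 3 - 4t, z = -6 + 2t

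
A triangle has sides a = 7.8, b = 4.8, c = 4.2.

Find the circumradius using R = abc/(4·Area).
s = (a+b+c)/2 = 8.4
Area = √(s(s-a)(s-b)(s-c)) = √(8.4·0.6·3.6·4.2) = 8.72954
R = abc/(4·Area) = (7.8·4.8·4.2)/(4·8.72954) = 157.248/34.91816 = 4.503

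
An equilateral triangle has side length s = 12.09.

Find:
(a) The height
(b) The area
(a) Height h = s·√3/2 = 12.09·√3/2 = 10.47
(b) Area = (√3/4)·s² = (√3/4)·12.09² = (√3/4)·146.168 = 63.29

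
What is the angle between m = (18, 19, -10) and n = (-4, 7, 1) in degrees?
m·n = 51, |m|² = 785, |n|² = 66
cos θ = 51/√51810 ≈ 0.2241
θ ≈ 77.05°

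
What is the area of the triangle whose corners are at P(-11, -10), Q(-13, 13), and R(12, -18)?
Using the coordinate formula: Area = (1/2)|x₁(y₂-y₃) + x₂(y₃-y₁) + x₃(y₁-y₂)|
Area = (1/2)|(-11)(13-(-18)) + (-13)((-18)-(-10)) + 12((-10)-13)|
Area = (1/2)|(-11)*31 + (-13)*(-8) + 12*(-23)|
Area = (1/2)|(-341) + 104 + (-276)|
Area = (1/2)*513 = 256.50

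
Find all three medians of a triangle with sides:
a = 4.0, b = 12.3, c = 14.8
Using m_x = ½√(2y² + 2z² - x²):
m_a = ½√(2·12.3² + 2·14.8² - 4.0²) = ½√724.66 = 13.46
m_b = ½√(2·4.0² + 2·14.8² - 12.3²) = ½√318.79 = 8.927
m_c = ½√(2·4.0² + 2·12.3² - 14.8²) = ½√115.54 = 5.374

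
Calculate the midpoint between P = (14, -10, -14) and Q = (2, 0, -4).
Midpoint = ((14+2)/2, (-10+0)/2, (-14-4)/2) = (8, -5, -9)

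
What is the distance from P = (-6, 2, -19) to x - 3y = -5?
d = |1(-6) + (-3)(2) + 0(-19) - (-5)| / √(1² + (-3)² + 0²) = 7/√10 = 2.214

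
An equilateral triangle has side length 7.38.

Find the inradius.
For an equilateral triangle, r = s/(2√3) where s is the side.
r = 7.38/(2√3) = 7.38/3.464102 = 2.13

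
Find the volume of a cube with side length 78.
Volume = s³
Volume = 78³
Volume = 474552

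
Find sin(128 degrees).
sin(128 degrees) = 0.788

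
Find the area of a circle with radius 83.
Area = pi * r²
Area = pi * 83²
Area = pi * 6889
Area = 21642.43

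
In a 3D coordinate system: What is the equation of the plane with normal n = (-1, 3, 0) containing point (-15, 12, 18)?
d = n·P = (-1)(-15) + (3)(12) + (0)(18) = 51
Plane: -x + 3y = 51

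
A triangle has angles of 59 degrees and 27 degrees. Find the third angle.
Sum of angles in a triangle = 180 degrees
Third angle = 180 - 59 - 27
Third angle = 94 degrees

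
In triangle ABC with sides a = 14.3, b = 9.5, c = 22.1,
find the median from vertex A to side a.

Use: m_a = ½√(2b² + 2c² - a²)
m_a = ½√(2·9.5² + 2·22.1² - 14.3²)
m_a = ½√(180.5 + 976.82 - 204.49) = ½√952.83 = 15.43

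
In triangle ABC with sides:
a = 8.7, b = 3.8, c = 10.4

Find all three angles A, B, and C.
By the law of cosines:
cos(A) = (b² + c² - a²)/(2bc) = 0.593497  →  A = 53.59°
cos(B) = (a² + c² - b²)/(2ac) = 0.936174  →  B = 20.58°
cos(C) = (a² + b² - c²)/(2ab) = -0.272686  →  C = 105.8°
Check: A + B + C = 180.0° ✓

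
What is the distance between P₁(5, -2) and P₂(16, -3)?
Using the distance formula: d = sqrt((x₂-x₁)² + (y₂-y₁)²)
dx = 16 - 5 = 11
dy = (-3) - (-2) = -1
d = sqrt(11² + (-1)²) = sqrt(121 + 1) = sqrt(122) = 11.05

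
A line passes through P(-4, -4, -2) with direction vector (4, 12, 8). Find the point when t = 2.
P(2) = (-4 + 4(2), -4 + 12(2), -2 + 8(2)) = (4, 20, 14)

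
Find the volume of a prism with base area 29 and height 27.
Volume = base area * height
Volume = 29 * 27
Volume = 783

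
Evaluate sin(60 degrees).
sin(60 degrees) = sqrt(3)/2
Decimal approximation: 0.866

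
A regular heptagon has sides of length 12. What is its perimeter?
Perimeter = number of sides * side length
Perimeter = 7 * 12
Perimeter = 84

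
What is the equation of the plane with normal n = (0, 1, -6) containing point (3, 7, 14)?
d = n·P = (0)(3) + (1)(7) + (-6)(14) = -77
Plane: y - 6z = -77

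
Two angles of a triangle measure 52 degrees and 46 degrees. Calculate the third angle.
Sum of angles in a triangle = 180 degrees
Third angle = 180 - 52 - 46
Third angle = 82 degrees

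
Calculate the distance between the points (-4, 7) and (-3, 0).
Using the distance formula: d = sqrt((x₂-x₁)² + (y₂-y₁)²)
dx = (-3) - (-4) = 1
dy = 0 - 7 = -7
d = sqrt(1² + (-7)²) = sqrt(1 + 49) = sqrt(50) = 7.07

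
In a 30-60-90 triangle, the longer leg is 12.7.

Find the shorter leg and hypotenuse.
In a 30-60-90 triangle, sides are in ratio 1 : √3 : 2.
Long leg = short leg·√3  →  short leg = 12.7/√3 = 7.332
Hypotenuse = 2·(short leg) = 2·12.7/√3 = 14.66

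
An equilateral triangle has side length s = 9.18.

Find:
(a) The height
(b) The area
(a) Height h = s·√3/2 = 9.18·√3/2 = 7.95
(b) Area = (√3/4)·s² = (√3/4)·9.18² = (√3/4)·84.2724 = 36.49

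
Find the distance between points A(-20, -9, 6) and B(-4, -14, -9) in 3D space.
d = √[(16)² + (-5)² + (-15)²] = √506 = 22.49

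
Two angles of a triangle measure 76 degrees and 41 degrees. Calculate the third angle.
Sum of angles in a triangle = 180 degrees
Third angle = 180 - 76 - 41
Third angle = 63 degrees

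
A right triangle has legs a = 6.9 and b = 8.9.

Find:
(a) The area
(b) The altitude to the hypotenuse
(a) Area = ½ab = ½·6.9·8.9 = 30.705
(b) Hypotenuse c = √(6.9² + 8.9²) = √126.82 = 11.2614
    Area = ½·c·h_c  →  h_c = 2·Area/c = 2·30.705/11.2614 = 5.453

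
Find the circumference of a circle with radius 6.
Circumference = 2 * pi * r
Circumference = 2 * pi * 6
Circumference = 37.70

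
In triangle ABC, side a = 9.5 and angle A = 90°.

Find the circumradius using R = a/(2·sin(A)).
R = a/(2·sin(A)) = 9.5/(2·sin(90°))
R = 9.5/(2·1.000000) = 9.5/2.000000 = 4.75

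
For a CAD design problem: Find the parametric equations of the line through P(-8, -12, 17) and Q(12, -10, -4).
Direction vector d = Q - P = (20, 2, -21)
x = -8 + 20t, y = -12 + 2t, z = 17 - 21t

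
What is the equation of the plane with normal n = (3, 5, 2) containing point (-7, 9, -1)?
d = n·P = (3)(-7) + (5)(9) + (2)(-1) = 22
Plane: 3x + 5y + 2z = 22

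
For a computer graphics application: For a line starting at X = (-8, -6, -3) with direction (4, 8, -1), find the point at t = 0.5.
P(0.5) = (-8 + 4(0.5), -6 + 8(0.5), -3 + (-1)(0.5)) = (-6, -2, -3.5)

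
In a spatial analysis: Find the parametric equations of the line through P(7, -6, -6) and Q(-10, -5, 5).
Direction vector d = Q - P = (-17, 1, 11)
x = 7 - 17t, y = -6 + t, z = -6 + 11t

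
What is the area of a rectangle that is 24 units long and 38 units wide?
Area = length * width
Area = 24 * 38
Area = 912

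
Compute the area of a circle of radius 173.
Area = pi * r²
Area = pi * 173²
Area = pi * 29929
Area = 94024.73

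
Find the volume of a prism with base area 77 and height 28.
Volume = base area * height
Volume = 77 * 28
Volume = 2156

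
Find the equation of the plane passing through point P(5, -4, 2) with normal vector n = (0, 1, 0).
d = n·P = (0)(5) + (1)(-4) + (0)(2) = -4
Plane: y = -4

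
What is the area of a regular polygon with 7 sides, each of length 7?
For a regular 7-gon with side length s = 7:
Apothem a = s / (2*tan(pi/7)) = 7 / (2*tan(pi/7)) ≈ 7.2678
Perimeter P = 7 * 7 = 49
Area = (1/2) * P * a = (1/2) * 49 * 7.2678 = 178.06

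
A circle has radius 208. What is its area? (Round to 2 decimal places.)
Area = pi * r²
Area = pi * 208²
Area = pi * 43264
Area = 135917.86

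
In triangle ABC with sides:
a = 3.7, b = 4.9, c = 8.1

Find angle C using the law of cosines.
cos(C) = (a² + b² - c²)/(2ab)
cos(C) = (3.7² + 4.9² - 8.1²)/(2·3.7·4.9) = -27.91/36.26 = -0.769719
C = arccos(-0.769719) = 140.3°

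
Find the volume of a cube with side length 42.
Volume = s³
Volume = 42³
Volume = 74088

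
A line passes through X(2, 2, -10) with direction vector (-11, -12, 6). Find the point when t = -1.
P(-1) = (2 + (-11)(-1), 2 + (-12)(-1), -10 + 6(-1)) = (13, 14, -16)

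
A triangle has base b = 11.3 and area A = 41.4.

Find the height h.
A = ½bh  →  h = 2A/b
h = 2·41.4/11.3 = 7.327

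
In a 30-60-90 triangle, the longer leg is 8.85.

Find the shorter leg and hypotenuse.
In a 30-60-90 triangle, sides are in ratio 1 : √3 : 2.
Long leg = short leg·√3  →  short leg = 8.85/√3 = 5.11
Hypotenuse = 2·(short leg) = 2·8.85/√3 = 10.22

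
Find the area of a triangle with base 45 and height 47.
Area = (1/2) * base * height
Area = (1/2) * 45 * 47
Area = 1057.50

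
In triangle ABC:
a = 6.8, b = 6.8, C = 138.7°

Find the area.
Using A = ½ab·sin(C):
A = ½·6.8·6.8·sin(138.7°) = ½·46.24·0.660002 = 15.26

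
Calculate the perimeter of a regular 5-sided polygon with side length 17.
Perimeter = number of sides * side length
Perimeter = 5 * 17
Perimeter = 85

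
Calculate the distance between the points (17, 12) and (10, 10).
Using the distance formula: d = sqrt((x₂-x₁)² + (y₂-y₁)²)
dx = 10 - 17 = -7
dy = 10 - 12 = -2
d = sqrt((-7)² + (-2)²) = sqrt(49 + 4) = sqrt(53) = 7.28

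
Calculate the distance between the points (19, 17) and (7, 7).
Using the distance formula: d = sqrt((x₂-x₁)² + (y₂-y₁)²)
dx = 7 - 19 = -12
dy = 7 - 17 = -10
d = sqrt((-12)² + (-10)²) = sqrt(144 + 100) = sqrt(244) = 15.62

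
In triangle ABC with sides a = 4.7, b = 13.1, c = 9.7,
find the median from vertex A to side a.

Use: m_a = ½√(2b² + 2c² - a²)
m_a = ½√(2·13.1² + 2·9.7² - 4.7²)
m_a = ½√(343.22 + 188.18 - 22.09) = ½√509.31 = 11.28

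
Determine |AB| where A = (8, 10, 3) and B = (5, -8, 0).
d = √[(-3)² + (-18)² + (-3)²] = √342 = 18.49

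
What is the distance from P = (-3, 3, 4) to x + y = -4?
d = |1(-3) + 1(3) + 0(4) - (-4)| / √(1² + 1² + 0²) = 4/√2 = 2.828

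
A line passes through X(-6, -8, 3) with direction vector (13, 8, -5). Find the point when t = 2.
P(2) = (-6 + 13(2), -8 + 8(2), 3 + (-5)(2)) = (20, 8, -7)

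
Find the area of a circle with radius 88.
Area = pi * r²
Area = pi * 88²
Area = pi * 7744
Area = 24328.49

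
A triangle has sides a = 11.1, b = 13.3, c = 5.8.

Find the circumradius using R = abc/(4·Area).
s = (a+b+c)/2 = 15.1
Area = √(s(s-a)(s-b)(s-c)) = √(15.1·4·1.8·9.3) = 31.7977
R = abc/(4·Area) = (11.1·13.3·5.8)/(4·31.7977) = 856.254/127.1908 = 6.732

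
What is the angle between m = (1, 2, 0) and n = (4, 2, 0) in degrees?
m·n = 8, |m|² = 5, |n|² = 20
cos θ = 8/√100 ≈ 0.8
θ ≈ 36.87°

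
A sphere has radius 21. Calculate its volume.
Volume = (4/3) * pi * r³
Volume = (4/3) * pi * 21³
Volume = (4/3) * pi * 9261
Volume = 38792.39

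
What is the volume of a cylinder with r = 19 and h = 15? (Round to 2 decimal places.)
Volume = pi * r² * h
Volume = pi * 19² * 15
Volume = pi * 361 * 15
Volume = pi * 5415
Volume = 17011.72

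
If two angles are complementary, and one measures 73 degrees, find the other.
Complementary angles sum to 90 degrees.
Other angle = 90 - 73
Other angle = 17 degrees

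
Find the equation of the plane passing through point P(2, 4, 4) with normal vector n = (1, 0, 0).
d = n·P = (1)(2) + (0)(4) + (0)(4) = 2
Plane: x = 2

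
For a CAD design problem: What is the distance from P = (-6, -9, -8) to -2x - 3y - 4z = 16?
d = |(-2)(-6) + (-3)(-9) + (-4)(-8) - (16)| / √((-2)² + (-3)² + (-4)²) = 55/√29 = 10.21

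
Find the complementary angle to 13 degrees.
Complementary angles sum to 90 degrees.
Other angle = 90 - 13
Other angle = 77 degrees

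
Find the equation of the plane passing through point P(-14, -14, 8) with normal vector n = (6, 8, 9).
d = n·P = (6)(-14) + (8)(-14) + (9)(8) = -124
Plane: 6x + 8y + 9z = -124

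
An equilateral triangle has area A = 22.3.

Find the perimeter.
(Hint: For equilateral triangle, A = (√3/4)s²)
A = (√3/4)s²  →  s² = 4A/√3 = 4·22.3/√3 = 51.4996
s = 7.17633
Perimeter = 3s = 21.53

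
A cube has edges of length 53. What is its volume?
Volume = s³
Volume = 53³
Volume = 148877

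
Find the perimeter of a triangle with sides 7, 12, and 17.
Perimeter = sum of all sides
Perimeter = 7 + 12 + 17
Perimeter = 36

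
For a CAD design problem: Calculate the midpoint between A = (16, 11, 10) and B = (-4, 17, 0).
Midpoint = ((16-4)/2, (11+17)/2, (10+0)/2) = (6, 14, 5)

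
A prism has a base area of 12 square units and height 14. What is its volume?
Volume = base area * height
Volume = 12 * 14
Volume = 168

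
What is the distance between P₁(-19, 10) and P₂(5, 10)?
Using the distance formula: d = sqrt((x₂-x₁)² + (y₂-y₁)²)
dx = 5 - (-19) = 24
dy = 10 - 10 = 0
d = sqrt(24² + 0²) = sqrt(576 + 0) = sqrt(576) = 24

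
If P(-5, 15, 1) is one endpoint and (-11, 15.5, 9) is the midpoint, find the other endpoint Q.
Q = (2×(-11) - (-5), 2×15.5 - 15, 2×9 - 1) = (-17, 16, 17)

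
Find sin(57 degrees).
sin(57 degrees) = 0.8387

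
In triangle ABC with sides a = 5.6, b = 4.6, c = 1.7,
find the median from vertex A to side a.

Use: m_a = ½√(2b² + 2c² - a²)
m_a = ½√(2·4.6² + 2·1.7² - 5.6²)
m_a = ½√(42.32 + 5.78 - 31.36) = ½√16.74 = 2.046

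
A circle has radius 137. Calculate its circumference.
Circumference = 2 * pi * r
Circumference = 2 * pi * 137
Circumference = 860.80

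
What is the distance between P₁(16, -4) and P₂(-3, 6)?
Using the distance formula: d = sqrt((x₂-x₁)² + (y₂-y₁)²)
dx = (-3) - 16 = -19
dy = 6 - (-4) = 10
d = sqrt((-19)² + 10²) = sqrt(361 + 100) = sqrt(461) = 21.47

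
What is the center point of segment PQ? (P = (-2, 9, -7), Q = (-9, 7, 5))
Midpoint = ((-2-9)/2, (9+7)/2, (-7+5)/2) = (-5.5, 8, -1)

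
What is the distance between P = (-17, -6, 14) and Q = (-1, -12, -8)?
d = √[(16)² + (-6)² + (-22)²] = √776 = 27.86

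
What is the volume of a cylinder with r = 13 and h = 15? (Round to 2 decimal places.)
Volume = pi * r² * h
Volume = pi * 13² * 15
Volume = pi * 169 * 15
Volume = pi * 2535
Volume = 7963.94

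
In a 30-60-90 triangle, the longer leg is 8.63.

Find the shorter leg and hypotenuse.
In a 30-60-90 triangle, sides are in ratio 1 : √3 : 2.
Long leg = short leg·√3  →  short leg = 8.63/√3 = 4.983
Hypotenuse = 2·(short leg) = 2·8.63/√3 = 9.965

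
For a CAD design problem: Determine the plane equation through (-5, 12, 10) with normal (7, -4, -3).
d = n·P = (7)(-5) + (-4)(12) + (-3)(10) = -113
Plane: 7x - 4y - 3z = -113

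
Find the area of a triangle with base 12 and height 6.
Area = (1/2) * base * height
Area = (1/2) * 12 * 6
Area = 36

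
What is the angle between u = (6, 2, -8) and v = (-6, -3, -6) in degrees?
u·v = 6, |u|² = 104, |v|² = 81
cos θ = 6/√8424 ≈ 0.06537
θ ≈ 86.25°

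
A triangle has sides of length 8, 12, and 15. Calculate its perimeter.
Perimeter = sum of all sides
Perimeter = 8 + 12 + 15
Perimeter = 35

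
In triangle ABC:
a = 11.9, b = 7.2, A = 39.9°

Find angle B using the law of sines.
sin(B)/b = sin(A)/a
sin(B) = b·sin(A)/a = 7.2·sin(39.9°)/11.9 = 0.388104
B = arcsin(0.388104) = 22.84°  (b ≤ a, so B ≤ A and the acute solution is unique)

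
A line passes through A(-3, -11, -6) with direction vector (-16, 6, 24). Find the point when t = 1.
P(1) = (-3 + (-16)(1), -11 + 6(1), -6 + 24(1)) = (-19, -5, 18)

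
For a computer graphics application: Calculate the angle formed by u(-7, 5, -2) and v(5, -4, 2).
u·v = -59, |u|² = 78, |v|² = 45
cos θ = -59/√3510 ≈ -0.9959
θ ≈ 174.8°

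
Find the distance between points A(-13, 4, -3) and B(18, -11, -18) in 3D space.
d = √[(31)² + (-15)² + (-15)²] = √1411 = 37.56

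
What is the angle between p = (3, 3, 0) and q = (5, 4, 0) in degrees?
p·q = 27, |p|² = 18, |q|² = 41
cos θ = 27/√738 ≈ 0.9939
θ ≈ 6.34°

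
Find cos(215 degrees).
cos(215 degrees) = -0.8192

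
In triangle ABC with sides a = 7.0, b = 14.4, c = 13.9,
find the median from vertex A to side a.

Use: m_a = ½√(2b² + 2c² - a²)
m_a = ½√(2·14.4² + 2·13.9² - 7.0²)
m_a = ½√(414.72 + 386.42 - 49) = ½√752.14 = 13.71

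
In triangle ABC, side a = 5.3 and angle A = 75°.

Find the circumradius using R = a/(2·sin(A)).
R = a/(2·sin(A)) = 5.3/(2·sin(75°))
R = 5.3/(2·0.965926) = 5.3/1.931852 = 2.743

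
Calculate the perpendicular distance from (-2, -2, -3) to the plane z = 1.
d = |0(-2) + 0(-2) + 1(-3) - (1)| / √(0² + 0² + 1²) = 4/√1 = 4.0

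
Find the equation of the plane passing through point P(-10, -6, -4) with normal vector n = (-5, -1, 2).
d = n·P = (-5)(-10) + (-1)(-6) + (2)(-4) = 48
Plane: -5x - y + 2z = 48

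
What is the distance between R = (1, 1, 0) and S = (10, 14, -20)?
d = √[(9)² + (13)² + (-20)²] = √650 = 25.5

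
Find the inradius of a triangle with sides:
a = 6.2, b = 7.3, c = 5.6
s = (a+b+c)/2 = (6.2+7.3+5.6)/2 = 9.55
Area = √(s(s-a)(s-b)(s-c)) = √(9.55·3.35·2.25·3.95) = 16.8622
r = Area/s = 16.8622/9.55 = 1.766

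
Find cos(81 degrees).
cos(81 degrees) = 0.1564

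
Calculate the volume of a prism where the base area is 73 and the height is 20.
Volume = base area * height
Volume = 73 * 20
Volume = 1460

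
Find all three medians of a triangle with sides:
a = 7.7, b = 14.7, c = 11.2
Using m_x = ½√(2y² + 2z² - x²):
m_a = ½√(2·14.7² + 2·11.2² - 7.7²) = ½√623.77 = 12.49
m_b = ½√(2·7.7² + 2·11.2² - 14.7²) = ½√153.37 = 6.192
m_c = ½√(2·7.7² + 2·14.7² - 11.2²) = ½√425.32 = 10.31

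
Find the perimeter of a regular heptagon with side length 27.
Perimeter = number of sides * side length
Perimeter = 7 * 27
Perimeter = 189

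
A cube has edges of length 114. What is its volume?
Volume = s³
Volume = 114³
Volume = 1481544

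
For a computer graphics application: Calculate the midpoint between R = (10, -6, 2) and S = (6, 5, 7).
Midpoint = ((10+6)/2, (-6+5)/2, (2+7)/2) = (8, -0.5, 4.5)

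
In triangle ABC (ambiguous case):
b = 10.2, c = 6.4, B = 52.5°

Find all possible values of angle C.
sin(C)/c = sin(B)/b  →  sin(C) = c·sin(B)/b = 6.4·sin(52.5°)/10.2 = 0.497790
C₁ = arcsin(0.497790) = 29.85°,  C₂ = 180° - C₁ = 150.15°
Check C₂: A = 180° - 52.5° - 150.15° = -22.65° ≤ 0, rejected
C = 29.85° (one solution)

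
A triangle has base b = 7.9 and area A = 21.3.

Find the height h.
A = ½bh  →  h = 2A/b
h = 2·21.3/7.9 = 5.392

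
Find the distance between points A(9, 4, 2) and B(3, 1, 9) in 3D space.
d = √[(-6)² + (-3)² + (7)²] = √94 = 9.695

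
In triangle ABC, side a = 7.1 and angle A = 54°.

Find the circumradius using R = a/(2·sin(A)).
R = a/(2·sin(A)) = 7.1/(2·sin(54°))
R = 7.1/(2·0.809017) = 7.1/1.618034 = 4.388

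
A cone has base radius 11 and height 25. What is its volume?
Volume = (1/3) * pi * r² * h
Volume = (1/3) * pi * 11² * 25
Volume = (1/3) * pi * 121 * 25
Volume = (1/3) * pi * 3025
Volume = 3167.77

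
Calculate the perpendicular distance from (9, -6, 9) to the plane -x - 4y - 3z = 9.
d = |(-1)(9) + (-4)(-6) + (-3)(9) - (9)| / √((-1)² + (-4)² + (-3)²) = 21/√26 = 4.118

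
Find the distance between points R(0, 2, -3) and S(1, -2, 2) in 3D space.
d = √[(1)² + (-4)² + (5)²] = √42 = 6.481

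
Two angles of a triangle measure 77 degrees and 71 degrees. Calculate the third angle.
Sum of angles in a triangle = 180 degrees
Third angle = 180 - 77 - 71
Third angle = 32 degrees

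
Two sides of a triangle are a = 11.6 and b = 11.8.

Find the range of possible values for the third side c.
By the triangle inequality: |a - b| < c < a + b
|11.6 - 11.8| < c < 11.6 + 11.8
0.2 < c < 23.4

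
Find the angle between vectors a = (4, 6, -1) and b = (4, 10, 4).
a·b = 72, |a|² = 53, |b|² = 132
cos θ = 72/√6996 ≈ 0.8608
θ ≈ 30.59°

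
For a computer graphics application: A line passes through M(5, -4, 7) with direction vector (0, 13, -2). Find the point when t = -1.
P(-1) = (5 + 0(-1), -4 + 13(-1), 7 + (-2)(-1)) = (5, -17, 9)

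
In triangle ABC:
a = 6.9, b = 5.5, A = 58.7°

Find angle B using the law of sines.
sin(B)/b = sin(A)/a
sin(B) = b·sin(A)/a = 5.5·sin(58.7°)/6.9 = 0.681090
B = arcsin(0.681090) = 42.93°  (b ≤ a, so B ≤ A and the acute solution is unique)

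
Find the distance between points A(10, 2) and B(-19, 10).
Using the distance formula: d = sqrt((x₂-x₁)² + (y₂-y₁)²)
dx = (-19) - 10 = -29
dy = 10 - 2 = 8
d = sqrt((-29)² + 8²) = sqrt(841 + 64) = sqrt(905) = 30.08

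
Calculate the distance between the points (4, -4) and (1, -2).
Using the distance formula: d = sqrt((x₂-x₁)² + (y₂-y₁)²)
dx = 1 - 4 = -3
dy = (-2) - (-4) = 2
d = sqrt((-3)² + 2²) = sqrt(9 + 4) = sqrt(13) = 3.61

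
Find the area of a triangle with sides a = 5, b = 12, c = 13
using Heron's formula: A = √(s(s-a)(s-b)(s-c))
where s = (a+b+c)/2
s = (5+12+13)/2 = 15
A = √(15·10·3·2) = √900 = 30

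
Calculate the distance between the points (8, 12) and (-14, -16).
Using the distance formula: d = sqrt((x₂-x₁)² + (y₂-y₁)²)
dx = (-14) - 8 = -22
dy = (-16) - 12 = -28
d = sqrt((-22)² + (-28)²) = sqrt(484 + 784) = sqrt(1268) = 35.61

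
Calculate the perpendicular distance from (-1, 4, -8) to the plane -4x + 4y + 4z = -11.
d = |(-4)(-1) + 4(4) + 4(-8) - (-11)| / √((-4)² + 4² + 4²) = 1/√48 = 0.1443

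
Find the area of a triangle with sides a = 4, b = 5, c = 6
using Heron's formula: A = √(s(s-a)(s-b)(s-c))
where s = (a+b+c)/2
s = (4+5+6)/2 = 7.5
A = √(7.5·3.5·2.5·1.5) = √98.4375 = 9.922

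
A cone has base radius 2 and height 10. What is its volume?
Volume = (1/3) * pi * r² * h
Volume = (1/3) * pi * 2² * 10
Volume = (1/3) * pi * 4 * 10
Volume = (1/3) * pi * 40
Volume = 41.89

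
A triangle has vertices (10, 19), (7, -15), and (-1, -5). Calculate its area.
Using the coordinate formula: Area = (1/2)|x₁(y₂-y₃) + x₂(y₃-y₁) + x₃(y₁-y₂)|
Area = (1/2)|10((-15)-(-5)) + 7((-5)-19) + (-1)(19-(-15))|
Area = (1/2)|10*(-10) + 7*(-24) + (-1)*34|
Area = (1/2)|(-100) + (-168) + (-34)|
Area = (1/2)*302 = 151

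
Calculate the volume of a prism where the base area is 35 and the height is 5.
Volume = base area * height
Volume = 35 * 5
Volume = 175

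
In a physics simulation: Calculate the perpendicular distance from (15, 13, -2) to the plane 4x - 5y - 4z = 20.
d = |4(15) + (-5)(13) + (-4)(-2) - (20)| / √(4² + (-5)² + (-4)²) = 17/√57 = 2.252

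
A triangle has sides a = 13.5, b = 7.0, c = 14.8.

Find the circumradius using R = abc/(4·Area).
s = (a+b+c)/2 = 17.65
Area = √(s(s-a)(s-b)(s-c)) = √(17.65·4.15·10.65·2.85) = 47.1513
R = abc/(4·Area) = (13.5·7.0·14.8)/(4·47.1513) = 1398.6/188.6052 = 7.415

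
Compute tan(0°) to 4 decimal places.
tan(0 degrees) = 0
Decimal approximation: 0.0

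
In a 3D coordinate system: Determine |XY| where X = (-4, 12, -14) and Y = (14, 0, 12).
d = √[(18)² + (-12)² + (26)²] = √1144 = 33.82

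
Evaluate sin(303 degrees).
sin(303 degrees) = -0.8387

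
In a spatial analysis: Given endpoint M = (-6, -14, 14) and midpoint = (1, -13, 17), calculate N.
N = (2×1 - (-6), 2×(-13) - (-14), 2×17 - 14) = (8, -12, 20)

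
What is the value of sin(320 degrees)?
sin(320 degrees) = -0.6428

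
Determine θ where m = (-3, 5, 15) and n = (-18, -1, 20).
m·n = 349, |m|² = 259, |n|² = 725
cos θ = 349/√187775 ≈ 0.8054
θ ≈ 36.35°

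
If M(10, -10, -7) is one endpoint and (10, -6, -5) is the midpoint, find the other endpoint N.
N = (2×10 - 10, 2×(-6) - (-10), 2×(-5) - (-7)) = (10, -2, -3)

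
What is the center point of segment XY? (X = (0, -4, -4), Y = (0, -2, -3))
Midpoint = ((0+0)/2, (-4-2)/2, (-4-3)/2) = (0, -3, -3.5)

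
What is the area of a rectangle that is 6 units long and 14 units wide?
Area = length * width
Area = 6 * 14
Area = 84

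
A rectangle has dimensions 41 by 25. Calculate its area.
Area = length * width
Area = 41 * 25
Area = 1025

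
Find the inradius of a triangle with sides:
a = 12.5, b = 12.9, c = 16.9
s = (a+b+c)/2 = (12.5+12.9+16.9)/2 = 21.15
Area = √(s(s-a)(s-b)(s-c)) = √(21.15·8.65·8.25·4.25) = 80.0912
r = Area/s = 80.0912/21.15 = 3.787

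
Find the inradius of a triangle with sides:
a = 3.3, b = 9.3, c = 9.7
s = (a+b+c)/2 = (3.3+9.3+9.7)/2 = 11.15
Area = √(s(s-a)(s-b)(s-c)) = √(11.15·7.85·1.85·1.45) = 15.3229
r = Area/s = 15.3229/11.15 = 1.374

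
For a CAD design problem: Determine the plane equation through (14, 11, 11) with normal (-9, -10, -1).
d = n·P = (-9)(14) + (-10)(11) + (-1)(11) = -247
Plane: -9x - 10y - z = -247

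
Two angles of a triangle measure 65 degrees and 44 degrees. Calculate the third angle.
Sum of angles in a triangle = 180 degrees
Third angle = 180 - 65 - 44
Third angle = 71 degrees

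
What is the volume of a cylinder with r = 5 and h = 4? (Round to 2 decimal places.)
Volume = pi * r² * h
Volume = pi * 5² * 4
Volume = pi * 25 * 4
Volume = pi * 100
Volume = 314.16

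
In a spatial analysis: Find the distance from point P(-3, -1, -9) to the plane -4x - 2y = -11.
d = |(-4)(-3) + (-2)(-1) + 0(-9) - (-11)| / √((-4)² + (-2)² + 0²) = 25/√20 = 5.59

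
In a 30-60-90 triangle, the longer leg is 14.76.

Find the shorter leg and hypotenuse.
In a 30-60-90 triangle, sides are in ratio 1 : √3 : 2.
Long leg = short leg·√3  →  short leg = 14.76/√3 = 8.522
Hypotenuse = 2·(short leg) = 2·14.76/√3 = 17.04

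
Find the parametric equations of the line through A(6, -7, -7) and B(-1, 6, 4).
Direction vector d = B - A = (-7, 13, 11)
x = 6 - 7t, y = -7 + 13t, z = -7 + 11t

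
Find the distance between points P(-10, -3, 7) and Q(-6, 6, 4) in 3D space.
d = √[(4)² + (9)² + (-3)²] = √106 = 10.3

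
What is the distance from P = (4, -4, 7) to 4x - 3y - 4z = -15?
d = |4(4) + (-3)(-4) + (-4)(7) - (-15)| / √(4² + (-3)² + (-4)²) = 15/√41 = 2.343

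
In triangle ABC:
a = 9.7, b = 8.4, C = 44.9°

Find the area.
Using A = ½ab·sin(C):
A = ½·9.7·8.4·sin(44.9°) = ½·81.48·0.705872 = 28.76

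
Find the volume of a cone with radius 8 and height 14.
Volume = (1/3) * pi * r² * h
Volume = (1/3) * pi * 8² * 14
Volume = (1/3) * pi * 64 * 14
Volume = (1/3) * pi * 896
Volume = 938.29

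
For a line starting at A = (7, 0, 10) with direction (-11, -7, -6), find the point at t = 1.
P(1) = (7 + (-11)(1), 0 + (-7)(1), 10 + (-6)(1)) = (-4, -7, 4)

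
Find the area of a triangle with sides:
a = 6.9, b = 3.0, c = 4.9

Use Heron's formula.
s = (a+b+c)/2 = (6.9+3.0+4.9)/2 = 7.4
A = √(s(s-a)(s-b)(s-c)) = √(7.4·0.5·4.4·2.5)
A = √40.7 = 6.38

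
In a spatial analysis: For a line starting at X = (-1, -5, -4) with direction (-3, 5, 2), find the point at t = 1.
P(1) = (-1 + (-3)(1), -5 + 5(1), -4 + 2(1)) = (-4, 0, -2)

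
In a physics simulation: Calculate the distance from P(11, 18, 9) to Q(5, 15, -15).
d = √[(-6)² + (-3)² + (-24)²] = √621 = 24.92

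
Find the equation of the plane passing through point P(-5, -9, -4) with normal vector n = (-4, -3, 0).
d = n·P = (-4)(-5) + (-3)(-9) + (0)(-4) = 47
Plane: -4x - 3y = 47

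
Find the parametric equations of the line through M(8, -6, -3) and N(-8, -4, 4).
Direction vector d = N - M = (-16, 2, 7)
x = 8 - 16t, y = -6 + 2t, z = -3 + 7t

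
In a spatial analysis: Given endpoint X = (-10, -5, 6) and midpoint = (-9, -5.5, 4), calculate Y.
Y = (2×(-9) - (-10), 2×(-5.5) - (-5), 2×4 - 6) = (-8, -6, 2)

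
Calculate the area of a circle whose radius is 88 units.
Area = pi * r²
Area = pi * 88²
Area = pi * 7744
Area = 24328.49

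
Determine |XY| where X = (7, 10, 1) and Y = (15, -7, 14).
d = √[(8)² + (-17)² + (13)²] = √522 = 22.85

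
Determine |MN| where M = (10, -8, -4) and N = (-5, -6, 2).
d = √[(-15)² + (2)² + (6)²] = √265 = 16.28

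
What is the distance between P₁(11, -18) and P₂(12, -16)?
Using the distance formula: d = sqrt((x₂-x₁)² + (y₂-y₁)²)
dx = 12 - 11 = 1
dy = (-16) - (-18) = 2
d = sqrt(1² + 2²) = sqrt(1 + 4) = sqrt(5) = 2.24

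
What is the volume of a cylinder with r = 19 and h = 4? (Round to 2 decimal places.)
Volume = pi * r² * h
Volume = pi * 19² * 4
Volume = pi * 361 * 4
Volume = pi * 1444
Volume = 4536.46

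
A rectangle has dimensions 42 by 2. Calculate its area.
Area = length * width
Area = 42 * 2
Area = 84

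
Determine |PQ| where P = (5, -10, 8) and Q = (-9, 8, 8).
d = √[(-14)² + (18)² + (0)²] = √520 = 22.8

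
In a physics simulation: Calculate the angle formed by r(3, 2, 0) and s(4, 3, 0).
r·s = 18, |r|² = 13, |s|² = 25
cos θ = 18/√325 ≈ 0.9985
θ ≈ 3.18°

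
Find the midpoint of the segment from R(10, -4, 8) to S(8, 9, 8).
Midpoint = ((10+8)/2, (-4+9)/2, (8+8)/2) = (9, 2.5, 8)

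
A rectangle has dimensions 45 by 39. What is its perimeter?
Perimeter = 2 * (length + width)
Perimeter = 2 * (45 + 39)
Perimeter = 2 * 84
Perimeter = 168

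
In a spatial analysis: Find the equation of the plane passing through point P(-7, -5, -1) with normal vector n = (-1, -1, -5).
d = n·P = (-1)(-7) + (-1)(-5) + (-5)(-1) = 17
Plane: -x - y - 5z = 17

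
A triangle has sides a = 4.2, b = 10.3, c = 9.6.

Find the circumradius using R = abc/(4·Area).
s = (a+b+c)/2 = 12.05
Area = √(s(s-a)(s-b)(s-c)) = √(12.05·7.85·1.75·2.45) = 20.1387
R = abc/(4·Area) = (4.2·10.3·9.6)/(4·20.1387) = 415.296/80.5548 = 5.155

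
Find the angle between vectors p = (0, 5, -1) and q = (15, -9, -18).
p·q = -27, |p|² = 26, |q|² = 630
cos θ = -27/√16380 ≈ -0.211
θ ≈ 102.2°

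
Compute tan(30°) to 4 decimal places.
tan(30 degrees) = sqrt(3)/3
Decimal approximation: 0.5774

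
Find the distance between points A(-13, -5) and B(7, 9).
Using the distance formula: d = sqrt((x₂-x₁)² + (y₂-y₁)²)
dx = 7 - (-13) = 20
dy = 9 - (-5) = 14
d = sqrt(20² + 14²) = sqrt(400 + 196) = sqrt(596) = 24.41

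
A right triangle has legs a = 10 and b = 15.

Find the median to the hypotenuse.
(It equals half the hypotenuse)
Hypotenuse c = √(10² + 15²) = √325 = 18.0278
Median to hypotenuse = c/2 = 9.014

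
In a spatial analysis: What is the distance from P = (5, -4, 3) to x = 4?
d = |1(5) + 0(-4) + 0(3) - (4)| / √(1² + 0² + 0²) = 1/√1 = 1.0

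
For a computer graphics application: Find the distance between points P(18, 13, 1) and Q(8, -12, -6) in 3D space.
d = √[(-10)² + (-25)² + (-7)²] = √774 = 27.82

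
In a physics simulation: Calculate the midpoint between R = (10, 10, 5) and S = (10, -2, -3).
Midpoint = ((10+10)/2, (10-2)/2, (5-3)/2) = (10, 4, 1)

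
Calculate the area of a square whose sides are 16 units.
Area = s²
Area = 16²
Area = 256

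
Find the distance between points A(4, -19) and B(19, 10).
Using the distance formula: d = sqrt((x₂-x₁)² + (y₂-y₁)²)
dx = 19 - 4 = 15
dy = 10 - (-19) = 29
d = sqrt(15² + 29²) = sqrt(225 + 841) = sqrt(1066) = 32.65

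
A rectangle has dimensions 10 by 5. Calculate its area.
Area = length * width
Area = 10 * 5
Area = 50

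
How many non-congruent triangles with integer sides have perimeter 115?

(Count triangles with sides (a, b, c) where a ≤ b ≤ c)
With a ≤ b ≤ c and a + b + c = 115, the triangle inequality a + b > c gives c < 115/2, so c ≤ 57.
Iterate a from 1 to ⌊p/3⌋ = 38; for each a, b ranges from a to ⌊(p−a)/2⌋ with c = p − a − b, keeping only c ≥ b.
Triples: (1, 57, 57), (2, 56, 57), (3, 55, 57), …
Count = 290 triangles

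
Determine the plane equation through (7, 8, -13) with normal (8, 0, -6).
d = n·P = (8)(7) + (0)(8) + (-6)(-13) = 134
Plane: 8x - 6z = 134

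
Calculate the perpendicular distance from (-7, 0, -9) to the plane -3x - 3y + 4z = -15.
d = |(-3)(-7) + (-3)(0) + 4(-9) - (-15)| / √((-3)² + (-3)² + 4²) = 0/√34 = 0.0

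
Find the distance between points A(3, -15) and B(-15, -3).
Using the distance formula: d = sqrt((x₂-x₁)² + (y₂-y₁)²)
dx = (-15) - 3 = -18
dy = (-3) - (-15) = 12
d = sqrt((-18)² + 12²) = sqrt(324 + 144) = sqrt(468) = 21.63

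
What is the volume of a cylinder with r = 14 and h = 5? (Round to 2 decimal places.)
Volume = pi * r² * h
Volume = pi * 14² * 5
Volume = pi * 196 * 5
Volume = pi * 980
Volume = 3078.76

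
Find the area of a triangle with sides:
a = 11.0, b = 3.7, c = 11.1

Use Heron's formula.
s = (a+b+c)/2 = (11.0+3.7+11.1)/2 = 12.9
A = √(s(s-a)(s-b)(s-c)) = √(12.9·1.9·9.2·1.8)
A = √405.886 = 20.15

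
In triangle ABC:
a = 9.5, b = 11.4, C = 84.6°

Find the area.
Using A = ½ab·sin(C):
A = ½·9.5·11.4·sin(84.6°) = ½·108.3·0.995562 = 53.91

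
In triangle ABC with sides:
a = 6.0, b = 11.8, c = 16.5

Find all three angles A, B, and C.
By the law of cosines:
cos(A) = (b² + c² - a²)/(2bc) = 0.964278  →  A = 15.36°
cos(B) = (a² + c² - b²)/(2ac) = 0.853586  →  B = 31.4°
cos(C) = (a² + b² - c²)/(2ab) = -0.685099  →  C = 133.2°
Check: A + B + C = 180.0° ✓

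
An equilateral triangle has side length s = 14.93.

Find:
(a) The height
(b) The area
(a) Height h = s·√3/2 = 14.93·√3/2 = 12.93
(b) Area = (√3/4)·s² = (√3/4)·14.93² = (√3/4)·222.905 = 96.52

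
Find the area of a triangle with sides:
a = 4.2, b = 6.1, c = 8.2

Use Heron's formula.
s = (a+b+c)/2 = (4.2+6.1+8.2)/2 = 9.25
A = √(s(s-a)(s-b)(s-c)) = √(9.25·5.05·3.15·1.05)
A = √154.502 = 12.43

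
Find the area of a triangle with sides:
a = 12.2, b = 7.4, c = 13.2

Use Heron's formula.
s = (a+b+c)/2 = (12.2+7.4+13.2)/2 = 16.4
A = √(s(s-a)(s-b)(s-c)) = √(16.4·4.2·9·3.2)
A = √1983.74 = 44.54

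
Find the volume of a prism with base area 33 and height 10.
Volume = base area * height
Volume = 33 * 10
Volume = 330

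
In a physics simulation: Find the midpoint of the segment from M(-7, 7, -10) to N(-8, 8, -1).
Midpoint = ((-7-8)/2, (7+8)/2, (-10-1)/2) = (-7.5, 7.5, -5.5)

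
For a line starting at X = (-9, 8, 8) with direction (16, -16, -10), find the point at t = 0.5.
P(0.5) = (-9 + 16(0.5), 8 + (-16)(0.5), 8 + (-10)(0.5)) = (-1, 0, 3)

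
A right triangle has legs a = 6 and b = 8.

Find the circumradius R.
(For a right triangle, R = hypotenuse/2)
Hypotenuse c = √(6² + 8²) = √100 = 10
R = c/2 = 5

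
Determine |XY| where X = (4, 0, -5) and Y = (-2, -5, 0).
d = √[(-6)² + (-5)² + (5)²] = √86 = 9.274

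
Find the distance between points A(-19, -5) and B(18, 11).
Using the distance formula: d = sqrt((x₂-x₁)² + (y₂-y₁)²)
dx = 18 - (-19) = 37
dy = 11 - (-5) = 16
d = sqrt(37² + 16²) = sqrt(1369 + 256) = sqrt(1625) = 40.31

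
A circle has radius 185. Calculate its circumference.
Circumference = 2 * pi * r
Circumference = 2 * pi * 185
Circumference = 1162.39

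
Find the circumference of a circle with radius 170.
Circumference = 2 * pi * r
Circumference = 2 * pi * 170
Circumference = 1068.14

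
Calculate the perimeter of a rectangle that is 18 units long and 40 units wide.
Perimeter = 2 * (length + width)
Perimeter = 2 * (18 + 40)
Perimeter = 2 * 58
Perimeter = 116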